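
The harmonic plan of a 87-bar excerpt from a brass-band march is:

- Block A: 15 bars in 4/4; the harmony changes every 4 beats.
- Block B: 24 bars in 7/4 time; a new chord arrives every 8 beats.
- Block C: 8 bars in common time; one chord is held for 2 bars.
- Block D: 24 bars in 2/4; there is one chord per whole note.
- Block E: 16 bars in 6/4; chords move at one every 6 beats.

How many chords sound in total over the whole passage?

68 chords

A has 60 beats and chords last 4 each, so 15 chords.
B has 168 beats and chords last 8 each, so 21 chords.
C has 32 beats and chords last 8 each, so 4 chords.
D has 48 beats and chords last 4 each, so 12 chords.
E has 96 beats and chords last 6 each, so 16 chords.
Total: 15 + 21 + 4 + 12 + 16 = 68.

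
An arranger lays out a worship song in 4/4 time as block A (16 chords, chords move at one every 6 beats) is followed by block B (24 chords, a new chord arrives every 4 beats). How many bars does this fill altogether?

48 bars

A: 16 × 6 = 96 beats = 24 bars.
B: 24 × 4 = 96 beats = 24 bars.
Total: 24 + 24 = 48 bars.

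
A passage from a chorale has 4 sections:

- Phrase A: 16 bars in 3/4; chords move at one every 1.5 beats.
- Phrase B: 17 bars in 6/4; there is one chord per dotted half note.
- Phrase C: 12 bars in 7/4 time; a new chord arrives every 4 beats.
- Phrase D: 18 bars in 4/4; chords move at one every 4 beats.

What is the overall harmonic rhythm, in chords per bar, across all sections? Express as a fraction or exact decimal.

5/3 chords per bar

A: 16 bars of 3 beats is 48 beats; at 1.5 beats each that's 32 chords.
B: 17 bars of 6 beats is 102 beats; at 3 beats each that's 34 chords.
C: 12 bars of 7 beats is 84 beats; at 4 beats each that's 21 chords.
D: 18 bars of 4 beats is 72 beats; at 4 beats each that's 18 chords.
Overall: 105 chords over 63 bars → 105/63 = 5/3 chords per bar.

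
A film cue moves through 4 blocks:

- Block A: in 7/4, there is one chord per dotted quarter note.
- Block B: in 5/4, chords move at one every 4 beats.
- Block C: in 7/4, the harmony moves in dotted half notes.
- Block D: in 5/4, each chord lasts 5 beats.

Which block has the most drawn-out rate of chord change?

A: each chord is 1.5 beats in 7/4, so 14/3 per bar.
B: each chord is 4 beats in 5/4, so 1.25 per bar.
C: each chord is 3 beats in 7/4, so 7/3 per bar.
D: each chord is 5 beats in 5/4, so 1 per bar.
Slowest is D at 1 chords/bar.

Block D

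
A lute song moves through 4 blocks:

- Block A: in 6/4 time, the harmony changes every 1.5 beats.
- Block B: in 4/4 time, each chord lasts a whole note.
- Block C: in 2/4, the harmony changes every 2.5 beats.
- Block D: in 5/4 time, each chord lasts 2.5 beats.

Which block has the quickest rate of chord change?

A: 6 beats/bar ÷ 1.5 beats/chord = 4 chords/bar.
B: 4 beats/bar ÷ 4 beats/chord = 1 chord/bar.
C: 2 beats/bar ÷ 2.5 beats/chord = 0.8 chords/bar.
D: 5 beats/bar ÷ 2.5 beats/chord = 2 chords/bar.
Fastest is A at 4 chords/bar.

Block A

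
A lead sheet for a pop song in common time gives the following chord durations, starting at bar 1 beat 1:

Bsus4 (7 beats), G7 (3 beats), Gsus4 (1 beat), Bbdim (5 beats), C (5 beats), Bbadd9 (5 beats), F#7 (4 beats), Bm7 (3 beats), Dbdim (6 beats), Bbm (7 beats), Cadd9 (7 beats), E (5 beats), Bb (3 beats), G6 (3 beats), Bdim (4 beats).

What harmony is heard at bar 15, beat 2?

E

Beat 2 of bar 15 is beat (15−1)×4 + 2 = 58 overall.
Running totals: Bsus4 ends at 7, G7 ends at 10, Gsus4 ends at 11, Bbdim ends at 16, C ends at 21, Bbadd9 ends at 26, F#7 ends at 30, Bm7 ends at 33, Dbdim ends at 39, Bbm ends at 46, Cadd9 ends at 53, E ends at 58.
Beat 58 falls within E.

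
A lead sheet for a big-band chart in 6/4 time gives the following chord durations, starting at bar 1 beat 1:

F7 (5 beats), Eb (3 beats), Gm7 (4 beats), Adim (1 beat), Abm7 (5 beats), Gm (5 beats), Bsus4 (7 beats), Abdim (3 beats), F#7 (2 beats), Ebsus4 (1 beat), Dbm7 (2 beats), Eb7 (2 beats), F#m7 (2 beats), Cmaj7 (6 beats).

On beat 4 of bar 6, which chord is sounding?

F#7

Beat 4 of bar 6 is beat (6−1)×6 + 4 = 34 overall.
Running totals: F7 ends at 5, Eb ends at 8, Gm7 ends at 12, Adim ends at 13, Abm7 ends at 18, Gm ends at 23, Bsus4 ends at 30, Abdim ends at 33, F#7 ends at 35.
Beat 34 falls within F#7.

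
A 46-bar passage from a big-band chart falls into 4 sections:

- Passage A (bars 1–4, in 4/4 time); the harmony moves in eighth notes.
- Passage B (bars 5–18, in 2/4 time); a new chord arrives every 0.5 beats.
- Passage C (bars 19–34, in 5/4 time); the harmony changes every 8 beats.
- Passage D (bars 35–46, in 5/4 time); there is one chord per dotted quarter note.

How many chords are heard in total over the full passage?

A has 16 beats and chords last 0.5 each, so 32 chords.
B has 28 beats and chords last 0.5 each, so 56 chords.
C has 80 beats and chords last 8 each, so 10 chords.
D has 60 beats and chords last 1.5 each, so 40 chords.
Total: 32 + 56 + 10 + 40 = 138.

138 chords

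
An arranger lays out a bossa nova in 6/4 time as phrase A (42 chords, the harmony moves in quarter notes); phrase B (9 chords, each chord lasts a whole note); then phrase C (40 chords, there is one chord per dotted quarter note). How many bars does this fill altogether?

A: 42 × 1 = 42 beats = 7 bars.
B: 9 × 4 = 36 beats = 6 bars.
C: 40 × 1.5 = 60 beats = 10 bars.
Total: 7 + 6 + 10 = 23 bars.

23 bars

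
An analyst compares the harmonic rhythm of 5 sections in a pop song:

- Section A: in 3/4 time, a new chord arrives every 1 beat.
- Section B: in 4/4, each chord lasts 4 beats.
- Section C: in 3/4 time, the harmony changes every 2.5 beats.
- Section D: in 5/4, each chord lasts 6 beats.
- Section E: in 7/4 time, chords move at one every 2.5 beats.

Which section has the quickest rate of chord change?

Section A

A: 3 beats/bar ÷ 1 beat/chord = 3 chords/bar.
B: 4 beats/bar ÷ 4 beats/chord = 1 chord/bar.
C: 3 beats/bar ÷ 2.5 beats/chord = 1.2 chords/bar.
D: 5 beats/bar ÷ 6 beats/chord = 5/6 chords/bar.
E: 7 beats/bar ÷ 2.5 beats/chord = 2.8 chords/bar.
Fastest is A at 3 chords/bar.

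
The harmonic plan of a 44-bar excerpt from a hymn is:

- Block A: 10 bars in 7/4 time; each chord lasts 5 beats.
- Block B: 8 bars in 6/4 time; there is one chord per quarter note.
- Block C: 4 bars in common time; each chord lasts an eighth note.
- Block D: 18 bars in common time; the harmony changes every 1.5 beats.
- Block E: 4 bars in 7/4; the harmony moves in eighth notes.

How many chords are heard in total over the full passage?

A: 10 bars × 7 beats = 70 beats; 5 beats/chord → 14 chords.
B: 8 bars × 6 beats = 48 beats; 1 beat/chord → 48 chords.
C: 4 bars × 4 beats = 16 beats; 0.5 beats/chord → 32 chords.
D: 18 bars × 4 beats = 72 beats; 1.5 beats/chord → 48 chords.
E: 4 bars × 7 beats = 28 beats; 0.5 beats/chord → 56 chords.
Total: 14 + 48 + 32 + 48 + 56 = 198.

198 chords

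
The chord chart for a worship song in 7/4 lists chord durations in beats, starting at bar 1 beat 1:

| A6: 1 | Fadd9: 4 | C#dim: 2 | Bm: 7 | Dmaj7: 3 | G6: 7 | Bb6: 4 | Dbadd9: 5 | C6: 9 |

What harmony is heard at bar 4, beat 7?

Bb6

Beat 7 of bar 4 is beat (4−1)×7 + 7 = 28 overall.
Running totals: A6 ends at 1, Fadd9 ends at 5, C#dim ends at 7, Bm ends at 14, Dmaj7 ends at 17, G6 ends at 24, Bb6 ends at 28.
Beat 28 falls within Bb6.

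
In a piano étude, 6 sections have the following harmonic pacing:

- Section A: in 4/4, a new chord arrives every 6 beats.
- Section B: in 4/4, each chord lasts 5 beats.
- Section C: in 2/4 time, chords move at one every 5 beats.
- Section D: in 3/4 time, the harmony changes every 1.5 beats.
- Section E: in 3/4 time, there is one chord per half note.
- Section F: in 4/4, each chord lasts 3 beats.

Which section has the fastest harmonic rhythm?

Section D

A: 4 beats/bar ÷ 6 beats/chord = 2/3 chords/bar.
B: 4 beats/bar ÷ 5 beats/chord = 0.8 chords/bar.
C: 2 beats/bar ÷ 5 beats/chord = 0.4 chords/bar.
D: 3 beats/bar ÷ 1.5 beats/chord = 2 chords/bar.
E: 3 beats/bar ÷ 2 beats/chord = 1.5 chords/bar.
F: 4 beats/bar ÷ 3 beats/chord = 4/3 chords/bar.
Fastest is D at 2 chords/bar.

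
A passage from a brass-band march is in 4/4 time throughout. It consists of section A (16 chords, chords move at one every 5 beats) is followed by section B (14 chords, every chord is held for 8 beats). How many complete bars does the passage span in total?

48 bars

A: 16 × 5 = 80 beats = 20 bars.
B: 14 × 8 = 112 beats = 28 bars.
Total: 20 + 28 = 48 bars.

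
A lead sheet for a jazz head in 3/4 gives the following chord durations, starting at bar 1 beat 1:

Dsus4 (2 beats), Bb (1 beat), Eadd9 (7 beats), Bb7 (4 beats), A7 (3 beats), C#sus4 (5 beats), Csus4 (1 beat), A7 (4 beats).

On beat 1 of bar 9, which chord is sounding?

Beat 1 of bar 9 is beat (9−1)×3 + 1 = 25 overall.
Running totals: Dsus4 ends at 2, Bb ends at 3, Eadd9 ends at 10, Bb7 ends at 14, A7 ends at 17, C#sus4 ends at 22, Csus4 ends at 23, A7 ends at 27.
Beat 25 falls within A7.

A7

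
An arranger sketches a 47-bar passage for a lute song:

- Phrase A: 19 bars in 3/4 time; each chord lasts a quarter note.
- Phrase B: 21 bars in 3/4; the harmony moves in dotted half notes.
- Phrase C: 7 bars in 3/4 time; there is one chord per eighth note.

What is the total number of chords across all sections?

120 chords

A has 57 beats and chords last 1 each, so 57 chords.
B has 63 beats and chords last 3 each, so 21 chords.
C has 21 beats and chords last 0.5 each, so 42 chords.
Total: 57 + 21 + 42 = 120.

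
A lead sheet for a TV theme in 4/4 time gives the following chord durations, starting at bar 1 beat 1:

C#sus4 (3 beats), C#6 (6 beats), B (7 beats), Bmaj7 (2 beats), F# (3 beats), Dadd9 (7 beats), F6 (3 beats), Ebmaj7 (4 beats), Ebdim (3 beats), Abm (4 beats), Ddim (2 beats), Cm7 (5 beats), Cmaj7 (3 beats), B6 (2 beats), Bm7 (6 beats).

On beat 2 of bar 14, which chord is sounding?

Beat 2 of bar 14 is beat (14−1)×4 + 2 = 54 overall.
Running totals: C#sus4 ends at 3, C#6 ends at 9, B ends at 16, Bmaj7 ends at 18, F# ends at 21, Dadd9 ends at 28, F6 ends at 31, Ebmaj7 ends at 35, Ebdim ends at 38, Abm ends at 42, Ddim ends at 44, Cm7 ends at 49, Cmaj7 ends at 52, B6 ends at 54.
Beat 54 falls within B6.

B6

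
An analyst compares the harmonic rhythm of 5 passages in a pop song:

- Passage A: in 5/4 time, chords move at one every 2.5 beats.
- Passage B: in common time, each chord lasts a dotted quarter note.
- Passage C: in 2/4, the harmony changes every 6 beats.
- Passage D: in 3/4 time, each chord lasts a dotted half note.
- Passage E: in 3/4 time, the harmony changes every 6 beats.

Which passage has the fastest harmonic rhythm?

A: 5/2.5 = 2 chords/bar.
B: 4/1.5 = 8/3 chords/bar.
C: 2/6 = 1/3 chords/bar.
D: 3/3 = 1 chord/bar.
E: 3/6 = 0.5 chords/bar.
Fastest is B at 8/3 chords/bar.

Passage B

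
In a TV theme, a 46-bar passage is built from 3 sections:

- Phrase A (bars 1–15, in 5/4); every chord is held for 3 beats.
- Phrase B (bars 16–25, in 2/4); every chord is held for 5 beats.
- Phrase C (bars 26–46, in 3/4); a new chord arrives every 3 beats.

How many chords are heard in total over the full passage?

A: 15·5 = 75 beats, 75/3 = 25 chords.
B: 10·2 = 20 beats, 20/5 = 4 chords.
C: 21·3 = 63 beats, 63/3 = 21 chords.
Total: 25 + 4 + 21 = 50.

50 chords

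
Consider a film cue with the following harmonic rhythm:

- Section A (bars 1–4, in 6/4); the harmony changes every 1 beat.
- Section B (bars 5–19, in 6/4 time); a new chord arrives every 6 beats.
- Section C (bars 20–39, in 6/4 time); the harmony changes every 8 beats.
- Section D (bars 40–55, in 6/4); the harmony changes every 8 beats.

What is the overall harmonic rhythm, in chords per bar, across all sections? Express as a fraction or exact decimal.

1.2 chords per bar

A: 4 bars of 6 beats is 24 beats; at 1 beat each that's 24 chords.
B: 15 bars of 6 beats is 90 beats; at 6 beats each that's 15 chords.
C: 20 bars of 6 beats is 120 beats; at 8 beats each that's 15 chords.
D: 16 bars of 6 beats is 96 beats; at 8 beats each that's 12 chords.
Overall: 66 chords over 55 bars → 66/55 = 1.2 chords per bar.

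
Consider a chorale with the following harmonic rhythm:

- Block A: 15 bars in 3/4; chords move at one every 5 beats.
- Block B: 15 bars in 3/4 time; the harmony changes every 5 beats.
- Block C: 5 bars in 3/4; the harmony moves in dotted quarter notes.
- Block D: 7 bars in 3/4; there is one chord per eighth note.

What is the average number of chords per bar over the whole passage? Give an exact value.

5/3 chords per bar

A: 15 × 3 = 45 beats ÷ 5 = 9 chords.
B: 15 × 3 = 45 beats ÷ 5 = 9 chords.
C: 5 × 3 = 15 beats ÷ 1.5 = 10 chords.
D: 7 × 3 = 21 beats ÷ 0.5 = 42 chords.
Overall: 70 chords over 42 bars → 70/42 = 5/3 chords per bar.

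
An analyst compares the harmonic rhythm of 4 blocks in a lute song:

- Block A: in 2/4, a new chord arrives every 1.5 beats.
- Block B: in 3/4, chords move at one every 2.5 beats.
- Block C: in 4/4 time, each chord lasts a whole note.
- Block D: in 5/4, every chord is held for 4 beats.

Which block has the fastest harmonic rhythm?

Block A

A: each chord is 1.5 beats in 2/4, so 4/3 per bar.
B: each chord is 2.5 beats in 3/4, so 1.2 per bar.
C: each chord is 4 beats in 4/4, so 1 per bar.
D: each chord is 4 beats in 5/4, so 1.25 per bar.
Fastest is A at 4/3 chords/bar.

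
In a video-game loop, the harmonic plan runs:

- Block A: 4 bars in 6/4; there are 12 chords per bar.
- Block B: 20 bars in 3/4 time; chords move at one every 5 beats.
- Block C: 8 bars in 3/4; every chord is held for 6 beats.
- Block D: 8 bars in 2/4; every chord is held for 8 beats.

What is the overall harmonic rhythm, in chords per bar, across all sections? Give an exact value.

1.65 chords per bar

A: 4 bars of 6 beats is 24 beats; at 0.5 beats each that's 48 chords.
B: 20 bars of 3 beats is 60 beats; at 5 beats each that's 12 chords.
C: 8 bars of 3 beats is 24 beats; at 6 beats each that's 4 chords.
D: 8 bars of 2 beats is 16 beats; at 8 beats each that's 2 chords.
Overall: 66 chords over 40 bars → 66/40 = 1.65 chords per bar.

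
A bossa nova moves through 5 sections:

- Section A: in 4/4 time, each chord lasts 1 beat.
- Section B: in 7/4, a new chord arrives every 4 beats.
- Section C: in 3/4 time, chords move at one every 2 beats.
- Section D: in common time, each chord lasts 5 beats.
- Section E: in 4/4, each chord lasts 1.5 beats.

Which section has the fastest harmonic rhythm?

Section A

A: each chord is 1 beat in 4/4, so 4 per bar.
B: each chord is 4 beats in 7/4, so 1.75 per bar.
C: each chord is 2 beats in 3/4, so 1.5 per bar.
D: each chord is 5 beats in 4/4, so 0.8 per bar.
E: each chord is 1.5 beats in 4/4, so 8/3 per bar.
Fastest is A at 4 chords/bar.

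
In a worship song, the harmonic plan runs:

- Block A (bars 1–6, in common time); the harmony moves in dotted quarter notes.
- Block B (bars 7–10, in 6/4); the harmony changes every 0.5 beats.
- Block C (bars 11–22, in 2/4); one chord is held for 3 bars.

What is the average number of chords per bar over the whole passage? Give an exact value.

A: 6 × 4 = 24 beats ÷ 1.5 = 16 chords.
B: 4 × 6 = 24 beats ÷ 0.5 = 48 chords.
C: 12 × 2 = 24 beats ÷ 6 = 4 chords.
Overall: 68 chords over 22 bars → 68/22 = 34/11 chords per bar.

34/11 chords per bar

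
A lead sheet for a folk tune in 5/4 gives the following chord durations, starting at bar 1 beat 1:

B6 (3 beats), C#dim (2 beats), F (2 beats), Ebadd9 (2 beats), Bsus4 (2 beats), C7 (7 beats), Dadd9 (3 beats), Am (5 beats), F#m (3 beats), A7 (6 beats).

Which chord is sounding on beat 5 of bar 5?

Beat 5 of bar 5 is beat (5−1)×5 + 5 = 25 overall.
Running totals: B6 ends at 3, C#dim ends at 5, F ends at 7, Ebadd9 ends at 9, Bsus4 ends at 11, C7 ends at 18, Dadd9 ends at 21, Am ends at 26.
Beat 25 falls within Am.

Am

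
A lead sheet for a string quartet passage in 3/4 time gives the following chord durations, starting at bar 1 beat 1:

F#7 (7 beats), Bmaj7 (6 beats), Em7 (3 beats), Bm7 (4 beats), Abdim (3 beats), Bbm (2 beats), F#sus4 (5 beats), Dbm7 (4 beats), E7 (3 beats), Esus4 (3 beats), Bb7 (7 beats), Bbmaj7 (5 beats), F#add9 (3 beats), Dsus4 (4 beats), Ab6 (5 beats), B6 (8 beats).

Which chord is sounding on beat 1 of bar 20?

Beat 1 of bar 20 is beat (20−1)×3 + 1 = 58 overall.
Running totals: F#7 ends at 7, Bmaj7 ends at 13, Em7 ends at 16, Bm7 ends at 20, Abdim ends at 23, Bbm ends at 25, F#sus4 ends at 30, Dbm7 ends at 34, E7 ends at 37, Esus4 ends at 40, Bb7 ends at 47, Bbmaj7 ends at 52, F#add9 ends at 55, Dsus4 ends at 59.
Beat 58 falls within Dsus4.

Dsus4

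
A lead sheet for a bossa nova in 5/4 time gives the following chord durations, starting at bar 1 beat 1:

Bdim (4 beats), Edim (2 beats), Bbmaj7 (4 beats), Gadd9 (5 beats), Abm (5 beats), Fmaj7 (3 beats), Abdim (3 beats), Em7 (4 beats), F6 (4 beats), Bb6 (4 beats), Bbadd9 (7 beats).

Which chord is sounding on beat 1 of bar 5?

Beat 1 of bar 5 is beat (5−1)×5 + 1 = 21 overall.
Running totals: Bdim ends at 4, Edim ends at 6, Bbmaj7 ends at 10, Gadd9 ends at 15, Abm ends at 20, Fmaj7 ends at 23.
Beat 21 falls within Fmaj7.

Fmaj7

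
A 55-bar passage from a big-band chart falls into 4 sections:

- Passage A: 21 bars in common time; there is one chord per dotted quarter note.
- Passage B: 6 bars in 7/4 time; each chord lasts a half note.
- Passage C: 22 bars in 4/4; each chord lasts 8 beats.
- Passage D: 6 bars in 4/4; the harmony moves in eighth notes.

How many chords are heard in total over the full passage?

136 chords

A: 21·4 = 84 beats, 84/1.5 = 56 chords.
B: 6·7 = 42 beats, 42/2 = 21 chords.
C: 22·4 = 88 beats, 88/8 = 11 chords.
D: 6·4 = 24 beats, 24/0.5 = 48 chords.
Total: 56 + 21 + 11 + 48 = 136.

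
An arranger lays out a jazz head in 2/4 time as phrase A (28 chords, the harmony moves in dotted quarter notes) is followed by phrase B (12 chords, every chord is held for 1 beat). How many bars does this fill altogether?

27 bars

A: 28 × 1.5 = 42 beats = 21 bars.
B: 12 × 1 = 12 beats = 6 bars.
Total: 21 + 6 = 27 bars.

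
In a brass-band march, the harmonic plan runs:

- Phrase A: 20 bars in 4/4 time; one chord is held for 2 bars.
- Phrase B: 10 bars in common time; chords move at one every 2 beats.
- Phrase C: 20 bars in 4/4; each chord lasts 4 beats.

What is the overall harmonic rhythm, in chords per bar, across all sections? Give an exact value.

A: 20 bars of 4 beats is 80 beats; at 8 beats each that's 10 chords.
B: 10 bars of 4 beats is 40 beats; at 2 beats each that's 20 chords.
C: 20 bars of 4 beats is 80 beats; at 4 beats each that's 20 chords.
Overall: 50 chords over 50 bars → 50/50 = 1 chords per bar.

1 chords per bar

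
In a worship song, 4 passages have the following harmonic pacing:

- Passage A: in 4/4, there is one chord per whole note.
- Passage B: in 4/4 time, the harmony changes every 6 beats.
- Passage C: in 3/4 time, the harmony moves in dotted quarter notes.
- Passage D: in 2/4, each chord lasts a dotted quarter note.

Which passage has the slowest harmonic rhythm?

Passage B

A: each chord is 4 beats in 4/4, so 1 per bar.
B: each chord is 6 beats in 4/4, so 2/3 per bar.
C: each chord is 1.5 beats in 3/4, so 2 per bar.
D: each chord is 1.5 beats in 2/4, so 4/3 per bar.
Slowest is B at 2/3 chords/bar.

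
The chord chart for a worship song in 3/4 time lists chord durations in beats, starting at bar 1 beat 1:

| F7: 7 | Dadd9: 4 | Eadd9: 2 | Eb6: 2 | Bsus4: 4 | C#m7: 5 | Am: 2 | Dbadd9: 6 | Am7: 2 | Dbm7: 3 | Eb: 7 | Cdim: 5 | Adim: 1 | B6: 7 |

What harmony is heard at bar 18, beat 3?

Beat 3 of bar 18 is beat (18−1)×3 + 3 = 54 overall.
Running totals: F7 ends at 7, Dadd9 ends at 11, Eadd9 ends at 13, Eb6 ends at 15, Bsus4 ends at 19, C#m7 ends at 24, Am ends at 26, Dbadd9 ends at 32, Am7 ends at 34, Dbm7 ends at 37, Eb ends at 44, Cdim ends at 49, Adim ends at 50, B6 ends at 57.
Beat 54 falls within B6.

B6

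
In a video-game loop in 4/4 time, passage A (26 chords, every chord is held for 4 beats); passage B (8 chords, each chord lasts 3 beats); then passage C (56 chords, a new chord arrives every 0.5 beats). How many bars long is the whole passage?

A: 26 × 4 = 104 beats = 26 bars.
B: 8 × 3 = 24 beats = 6 bars.
C: 56 × 0.5 = 28 beats = 7 bars.
Total: 26 + 6 + 7 = 39 bars.

39 bars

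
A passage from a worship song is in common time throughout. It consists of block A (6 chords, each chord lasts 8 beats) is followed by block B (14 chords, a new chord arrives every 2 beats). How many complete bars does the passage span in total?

19 bars

A: 6 × 8 = 48 beats = 12 bars.
B: 14 × 2 = 28 beats = 7 bars.
Total: 12 + 7 = 19 bars.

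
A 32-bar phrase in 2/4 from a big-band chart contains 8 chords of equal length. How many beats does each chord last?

8 beats

32 bars × 2 beats/bar = 64 beats total.
64 beats ÷ 8 chords = 8 beats per chord.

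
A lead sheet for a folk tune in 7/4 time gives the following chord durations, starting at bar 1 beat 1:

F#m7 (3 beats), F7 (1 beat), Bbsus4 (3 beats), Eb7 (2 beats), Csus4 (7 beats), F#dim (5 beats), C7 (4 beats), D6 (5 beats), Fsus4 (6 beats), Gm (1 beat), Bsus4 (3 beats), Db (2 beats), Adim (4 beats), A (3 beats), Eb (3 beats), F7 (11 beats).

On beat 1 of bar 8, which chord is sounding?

Beat 1 of bar 8 is beat (8−1)×7 + 1 = 50 overall.
Running totals: F#m7 ends at 3, F7 ends at 4, Bbsus4 ends at 7, Eb7 ends at 9, Csus4 ends at 16, F#dim ends at 21, C7 ends at 25, D6 ends at 30, Fsus4 ends at 36, Gm ends at 37, Bsus4 ends at 40, Db ends at 42, Adim ends at 46, A ends at 49, Eb ends at 52.
Beat 50 falls within Eb.

Eb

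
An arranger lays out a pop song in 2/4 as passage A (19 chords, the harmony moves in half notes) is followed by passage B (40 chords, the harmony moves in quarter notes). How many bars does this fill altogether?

39 bars

A: 19 × 2 = 38 beats = 19 bars.
B: 40 × 1 = 40 beats = 20 bars.
Total: 19 + 20 = 39 bars.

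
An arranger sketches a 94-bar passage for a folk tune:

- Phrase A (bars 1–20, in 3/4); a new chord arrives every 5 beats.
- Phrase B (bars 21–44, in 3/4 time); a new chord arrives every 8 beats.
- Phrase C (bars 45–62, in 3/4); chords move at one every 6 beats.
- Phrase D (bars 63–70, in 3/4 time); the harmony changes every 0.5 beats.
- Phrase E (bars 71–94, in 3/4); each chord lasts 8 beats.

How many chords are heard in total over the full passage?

A: 20 bars × 3 beats = 60 beats; 5 beats/chord → 12 chords.
B: 24 bars × 3 beats = 72 beats; 8 beats/chord → 9 chords.
C: 18 bars × 3 beats = 54 beats; 6 beats/chord → 9 chords.
D: 8 bars × 3 beats = 24 beats; 0.5 beats/chord → 48 chords.
E: 24 bars × 3 beats = 72 beats; 8 beats/chord → 9 chords.
Total: 12 + 9 + 9 + 48 + 9 = 87.

87 chords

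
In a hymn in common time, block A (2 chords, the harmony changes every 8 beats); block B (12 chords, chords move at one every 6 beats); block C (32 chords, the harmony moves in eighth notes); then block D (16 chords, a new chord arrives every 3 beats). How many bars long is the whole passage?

38 bars

A: 2 × 8 = 16 beats = 4 bars.
B: 12 × 6 = 72 beats = 18 bars.
C: 32 × 0.5 = 16 beats = 4 bars.
D: 16 × 3 = 48 beats = 12 bars.
Total: 4 + 18 + 4 + 12 = 38 bars.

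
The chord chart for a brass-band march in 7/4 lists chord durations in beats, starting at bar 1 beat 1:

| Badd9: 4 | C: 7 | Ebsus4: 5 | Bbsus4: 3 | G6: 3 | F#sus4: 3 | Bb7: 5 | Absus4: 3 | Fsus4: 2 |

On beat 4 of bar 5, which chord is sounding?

Beat 4 of bar 5 is beat (5−1)×7 + 4 = 32 overall.
Running totals: Badd9 ends at 4, C ends at 11, Ebsus4 ends at 16, Bbsus4 ends at 19, G6 ends at 22, F#sus4 ends at 25, Bb7 ends at 30, Absus4 ends at 33.
Beat 32 falls within Absus4.

Absus4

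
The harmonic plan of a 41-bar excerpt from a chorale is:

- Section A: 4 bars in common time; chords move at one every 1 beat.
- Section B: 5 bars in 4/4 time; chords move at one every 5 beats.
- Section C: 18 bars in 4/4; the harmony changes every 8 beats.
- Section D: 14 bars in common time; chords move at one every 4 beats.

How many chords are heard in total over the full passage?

A: 4 bars × 4 beats = 16 beats; 1 beat/chord → 16 chords.
B: 5 bars × 4 beats = 20 beats; 5 beats/chord → 4 chords.
C: 18 bars × 4 beats = 72 beats; 8 beats/chord → 9 chords.
D: 14 bars × 4 beats = 56 beats; 4 beats/chord → 14 chords.
Total: 16 + 4 + 9 + 14 = 43.

43 chords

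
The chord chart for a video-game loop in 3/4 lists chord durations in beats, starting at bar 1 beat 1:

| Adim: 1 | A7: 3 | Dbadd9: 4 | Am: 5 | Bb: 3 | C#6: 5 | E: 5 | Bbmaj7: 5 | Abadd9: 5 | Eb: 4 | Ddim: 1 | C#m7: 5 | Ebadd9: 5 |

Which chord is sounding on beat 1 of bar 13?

Eb

Beat 1 of bar 13 is beat (13−1)×3 + 1 = 37 overall.
Running totals: Adim ends at 1, A7 ends at 4, Dbadd9 ends at 8, Am ends at 13, Bb ends at 16, C#6 ends at 21, E ends at 26, Bbmaj7 ends at 31, Abadd9 ends at 36, Eb ends at 40.
Beat 37 falls within Eb.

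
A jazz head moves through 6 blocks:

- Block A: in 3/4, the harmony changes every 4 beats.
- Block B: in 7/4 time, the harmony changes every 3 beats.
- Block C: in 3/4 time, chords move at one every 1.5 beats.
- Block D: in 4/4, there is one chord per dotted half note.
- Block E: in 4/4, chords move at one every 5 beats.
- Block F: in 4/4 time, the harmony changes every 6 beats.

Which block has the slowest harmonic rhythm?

A: 3/4 = 0.75 chords/bar.
B: 7/3 = 7/3 chords/bar.
C: 3/1.5 = 2 chords/bar.
D: 4/3 = 4/3 chords/bar.
E: 4/5 = 0.8 chords/bar.
F: 4/6 = 2/3 chords/bar.
Slowest is F at 2/3 chords/bar.

Block F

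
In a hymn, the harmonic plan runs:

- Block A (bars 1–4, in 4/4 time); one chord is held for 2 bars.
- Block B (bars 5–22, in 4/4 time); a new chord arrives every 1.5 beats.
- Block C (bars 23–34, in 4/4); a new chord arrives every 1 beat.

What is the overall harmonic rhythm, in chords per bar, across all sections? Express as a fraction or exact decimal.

49/17 chords per bar

A: 4 bars of 4 beats is 16 beats; at 8 beats each that's 2 chords.
B: 18 bars of 4 beats is 72 beats; at 1.5 beats each that's 48 chords.
C: 12 bars of 4 beats is 48 beats; at 1 beat each that's 48 chords.
Overall: 98 chords over 34 bars → 98/34 = 49/17 chords per bar.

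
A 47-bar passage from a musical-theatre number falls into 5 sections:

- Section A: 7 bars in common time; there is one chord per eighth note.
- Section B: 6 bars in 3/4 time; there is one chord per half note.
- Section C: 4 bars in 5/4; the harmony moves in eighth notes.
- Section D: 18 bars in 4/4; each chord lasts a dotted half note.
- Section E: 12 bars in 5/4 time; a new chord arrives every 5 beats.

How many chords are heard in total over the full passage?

A has 28 beats and chords last 0.5 each, so 56 chords.
B has 18 beats and chords last 2 each, so 9 chords.
C has 20 beats and chords last 0.5 each, so 40 chords.
D has 72 beats and chords last 3 each, so 24 chords.
E has 60 beats and chords last 5 each, so 12 chords.
Total: 56 + 9 + 40 + 24 + 12 = 141.

141 chords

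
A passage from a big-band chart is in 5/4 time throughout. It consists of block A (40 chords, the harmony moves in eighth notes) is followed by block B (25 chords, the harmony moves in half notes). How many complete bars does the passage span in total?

A: 40 × 0.5 = 20 beats = 4 bars.
B: 25 × 2 = 50 beats = 10 bars.
Total: 4 + 10 = 14 bars.

14 bars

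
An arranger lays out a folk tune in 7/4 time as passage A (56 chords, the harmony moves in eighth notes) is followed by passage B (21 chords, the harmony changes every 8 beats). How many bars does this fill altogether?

A: 56 × 0.5 = 28 beats = 4 bars.
B: 21 × 8 = 168 beats = 24 bars.
Total: 4 + 24 = 28 bars.

28 bars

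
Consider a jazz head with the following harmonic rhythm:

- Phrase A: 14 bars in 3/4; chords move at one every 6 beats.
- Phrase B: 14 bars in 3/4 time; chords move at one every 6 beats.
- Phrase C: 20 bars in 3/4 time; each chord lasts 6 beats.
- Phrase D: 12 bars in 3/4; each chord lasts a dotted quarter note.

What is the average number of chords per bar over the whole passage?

A: 14 bars of 3 beats is 42 beats; at 6 beats each that's 7 chords.
B: 14 bars of 3 beats is 42 beats; at 6 beats each that's 7 chords.
C: 20 bars of 3 beats is 60 beats; at 6 beats each that's 10 chords.
D: 12 bars of 3 beats is 36 beats; at 1.5 beats each that's 24 chords.
Overall: 48 chords over 60 bars → 48/60 = 0.8 chords per bar.

0.8 chords per bar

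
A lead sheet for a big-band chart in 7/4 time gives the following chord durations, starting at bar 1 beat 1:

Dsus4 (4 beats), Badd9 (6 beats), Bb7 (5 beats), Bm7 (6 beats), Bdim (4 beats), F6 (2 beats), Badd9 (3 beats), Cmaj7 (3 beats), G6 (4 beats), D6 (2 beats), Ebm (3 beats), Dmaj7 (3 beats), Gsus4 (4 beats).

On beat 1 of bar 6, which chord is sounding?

Beat 1 of bar 6 is beat (6−1)×7 + 1 = 36 overall.
Running totals: Dsus4 ends at 4, Badd9 ends at 10, Bb7 ends at 15, Bm7 ends at 21, Bdim ends at 25, F6 ends at 27, Badd9 ends at 30, Cmaj7 ends at 33, G6 ends at 37.
Beat 36 falls within G6.

G6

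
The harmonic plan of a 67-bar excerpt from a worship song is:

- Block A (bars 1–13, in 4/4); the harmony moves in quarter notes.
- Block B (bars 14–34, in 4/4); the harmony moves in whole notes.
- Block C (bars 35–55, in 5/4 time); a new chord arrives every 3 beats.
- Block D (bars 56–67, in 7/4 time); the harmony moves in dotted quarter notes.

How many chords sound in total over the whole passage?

164 chords

A: 13·4 = 52 beats, 52/1 = 52 chords.
B: 21·4 = 84 beats, 84/4 = 21 chords.
C: 21·5 = 105 beats, 105/3 = 35 chords.
D: 12·7 = 84 beats, 84/1.5 = 56 chords.
Total: 52 + 21 + 35 + 56 = 164.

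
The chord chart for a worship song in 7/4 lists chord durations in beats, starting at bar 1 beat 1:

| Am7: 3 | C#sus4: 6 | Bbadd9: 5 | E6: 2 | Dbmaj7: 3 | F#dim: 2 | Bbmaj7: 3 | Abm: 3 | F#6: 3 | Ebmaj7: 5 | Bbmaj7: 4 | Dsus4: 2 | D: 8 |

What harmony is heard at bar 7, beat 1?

D

Beat 1 of bar 7 is beat (7−1)×7 + 1 = 43 overall.
Running totals: Am7 ends at 3, C#sus4 ends at 9, Bbadd9 ends at 14, E6 ends at 16, Dbmaj7 ends at 19, F#dim ends at 21, Bbmaj7 ends at 24, Abm ends at 27, F#6 ends at 30, Ebmaj7 ends at 35, Bbmaj7 ends at 39, Dsus4 ends at 41, D ends at 49.
Beat 43 falls within D.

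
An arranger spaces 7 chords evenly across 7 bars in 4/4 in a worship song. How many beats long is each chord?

4 beats

7 bars × 4 beats/bar = 28 beats total.
28 beats ÷ 7 chords = 4 beats per chord.
(That is a whole note.)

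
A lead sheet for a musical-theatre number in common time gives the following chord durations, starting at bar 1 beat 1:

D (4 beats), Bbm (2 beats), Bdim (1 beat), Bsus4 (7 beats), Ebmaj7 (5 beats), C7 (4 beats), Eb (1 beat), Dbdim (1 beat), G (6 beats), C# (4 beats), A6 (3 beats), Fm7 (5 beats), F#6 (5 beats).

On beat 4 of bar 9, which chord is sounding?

Beat 4 of bar 9 is beat (9−1)×4 + 4 = 36 overall.
Running totals: D ends at 4, Bbm ends at 6, Bdim ends at 7, Bsus4 ends at 14, Ebmaj7 ends at 19, C7 ends at 23, Eb ends at 24, Dbdim ends at 25, G ends at 31, C# ends at 35, A6 ends at 38.
Beat 36 falls within A6.

A6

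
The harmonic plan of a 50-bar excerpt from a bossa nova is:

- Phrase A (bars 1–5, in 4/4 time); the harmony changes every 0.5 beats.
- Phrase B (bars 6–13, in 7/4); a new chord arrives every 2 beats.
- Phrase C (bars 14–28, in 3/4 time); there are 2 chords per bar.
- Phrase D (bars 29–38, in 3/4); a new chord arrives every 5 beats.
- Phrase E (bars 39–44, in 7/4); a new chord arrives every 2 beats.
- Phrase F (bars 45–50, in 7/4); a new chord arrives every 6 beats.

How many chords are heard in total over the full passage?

A has 20 beats and chords last 0.5 each, so 40 chords.
B has 56 beats and chords last 2 each, so 28 chords.
C has 45 beats and chords last 1.5 each, so 30 chords.
D has 30 beats and chords last 5 each, so 6 chords.
E has 42 beats and chords last 2 each, so 21 chords.
F has 42 beats and chords last 6 each, so 7 chords.
Total: 40 + 28 + 30 + 6 + 21 + 7 = 132.

132 chords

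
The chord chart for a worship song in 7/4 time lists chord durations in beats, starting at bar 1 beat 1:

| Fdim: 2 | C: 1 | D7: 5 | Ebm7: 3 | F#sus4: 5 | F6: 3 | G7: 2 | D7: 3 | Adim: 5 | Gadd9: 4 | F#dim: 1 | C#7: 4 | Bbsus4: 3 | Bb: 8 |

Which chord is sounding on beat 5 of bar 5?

Gadd9

Beat 5 of bar 5 is beat (5−1)×7 + 5 = 33 overall.
Running totals: Fdim ends at 2, C ends at 3, D7 ends at 8, Ebm7 ends at 11, F#sus4 ends at 16, F6 ends at 19, G7 ends at 21, D7 ends at 24, Adim ends at 29, Gadd9 ends at 33.
Beat 33 falls within Gadd9.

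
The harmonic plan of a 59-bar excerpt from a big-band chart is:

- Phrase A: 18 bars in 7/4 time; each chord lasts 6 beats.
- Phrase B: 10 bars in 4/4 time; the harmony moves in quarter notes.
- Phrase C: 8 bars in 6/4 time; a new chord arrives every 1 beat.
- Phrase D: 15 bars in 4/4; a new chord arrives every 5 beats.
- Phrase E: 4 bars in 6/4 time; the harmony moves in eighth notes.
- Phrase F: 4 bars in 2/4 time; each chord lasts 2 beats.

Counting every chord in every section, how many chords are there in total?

173 chords

A has 126 beats and chords last 6 each, so 21 chords.
B has 40 beats and chords last 1 each, so 40 chords.
C has 48 beats and chords last 1 each, so 48 chords.
D has 60 beats and chords last 5 each, so 12 chords.
E has 24 beats and chords last 0.5 each, so 48 chords.
F has 8 beats and chords last 2 each, so 4 chords.
Total: 21 + 40 + 48 + 12 + 48 + 4 = 173.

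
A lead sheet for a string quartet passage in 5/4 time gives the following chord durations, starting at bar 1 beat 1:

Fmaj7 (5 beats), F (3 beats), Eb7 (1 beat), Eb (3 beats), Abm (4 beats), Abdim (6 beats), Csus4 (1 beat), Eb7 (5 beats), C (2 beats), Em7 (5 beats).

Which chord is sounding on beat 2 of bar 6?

Eb7

Beat 2 of bar 6 is beat (6−1)×5 + 2 = 27 overall.
Running totals: Fmaj7 ends at 5, F ends at 8, Eb7 ends at 9, Eb ends at 12, Abm ends at 16, Abdim ends at 22, Csus4 ends at 23, Eb7 ends at 28.
Beat 27 falls within Eb7.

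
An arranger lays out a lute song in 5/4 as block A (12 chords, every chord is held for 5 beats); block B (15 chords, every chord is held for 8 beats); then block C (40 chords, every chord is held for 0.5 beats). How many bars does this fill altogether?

A: 12 × 5 = 60 beats = 12 bars.
B: 15 × 8 = 120 beats = 24 bars.
C: 40 × 0.5 = 20 beats = 4 bars.
Total: 12 + 24 + 4 = 40 bars.

40 bars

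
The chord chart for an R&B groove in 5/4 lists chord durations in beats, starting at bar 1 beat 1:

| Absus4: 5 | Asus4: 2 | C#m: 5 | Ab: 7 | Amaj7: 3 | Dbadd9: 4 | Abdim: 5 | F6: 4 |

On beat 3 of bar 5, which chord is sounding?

Beat 3 of bar 5 is beat (5−1)×5 + 3 = 23 overall.
Running totals: Absus4 ends at 5, Asus4 ends at 7, C#m ends at 12, Ab ends at 19, Amaj7 ends at 22, Dbadd9 ends at 26.
Beat 23 falls within Dbadd9.

Dbadd9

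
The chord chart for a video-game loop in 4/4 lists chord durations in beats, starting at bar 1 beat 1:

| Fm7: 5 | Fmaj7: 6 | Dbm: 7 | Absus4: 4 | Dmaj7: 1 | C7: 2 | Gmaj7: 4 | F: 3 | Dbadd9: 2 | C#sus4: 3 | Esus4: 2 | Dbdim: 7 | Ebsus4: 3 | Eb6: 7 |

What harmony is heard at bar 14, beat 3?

Eb6

Beat 3 of bar 14 is beat (14−1)×4 + 3 = 55 overall.
Running totals: Fm7 ends at 5, Fmaj7 ends at 11, Dbm ends at 18, Absus4 ends at 22, Dmaj7 ends at 23, C7 ends at 25, Gmaj7 ends at 29, F ends at 32, Dbadd9 ends at 34, C#sus4 ends at 37, Esus4 ends at 39, Dbdim ends at 46, Ebsus4 ends at 49, Eb6 ends at 56.
Beat 55 falls within Eb6.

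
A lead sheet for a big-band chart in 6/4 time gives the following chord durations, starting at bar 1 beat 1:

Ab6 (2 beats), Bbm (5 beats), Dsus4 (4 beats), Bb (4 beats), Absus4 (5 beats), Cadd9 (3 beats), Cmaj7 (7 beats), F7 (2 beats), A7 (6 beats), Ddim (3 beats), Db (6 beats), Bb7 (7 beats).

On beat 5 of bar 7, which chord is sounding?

Ddim

Beat 5 of bar 7 is beat (7−1)×6 + 5 = 41 overall.
Running totals: Ab6 ends at 2, Bbm ends at 7, Dsus4 ends at 11, Bb ends at 15, Absus4 ends at 20, Cadd9 ends at 23, Cmaj7 ends at 30, F7 ends at 32, A7 ends at 38, Ddim ends at 41.
Beat 41 falls within Ddim.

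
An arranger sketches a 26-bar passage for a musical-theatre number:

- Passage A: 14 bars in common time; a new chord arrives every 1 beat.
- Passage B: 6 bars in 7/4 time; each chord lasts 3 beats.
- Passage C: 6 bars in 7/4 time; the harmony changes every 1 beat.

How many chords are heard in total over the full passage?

112 chords

A: 14 bars × 4 beats = 56 beats; 1 beat/chord → 56 chords.
B: 6 bars × 7 beats = 42 beats; 3 beats/chord → 14 chords.
C: 6 bars × 7 beats = 42 beats; 1 beat/chord → 42 chords.
Total: 56 + 14 + 42 = 112.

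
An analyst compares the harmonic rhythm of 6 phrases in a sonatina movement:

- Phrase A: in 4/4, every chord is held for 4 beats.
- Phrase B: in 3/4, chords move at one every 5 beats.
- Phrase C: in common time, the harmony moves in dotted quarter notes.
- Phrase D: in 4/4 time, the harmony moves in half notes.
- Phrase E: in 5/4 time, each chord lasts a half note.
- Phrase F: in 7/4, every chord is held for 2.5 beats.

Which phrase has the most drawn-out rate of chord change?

A: 4 beats/bar ÷ 4 beats/chord = 1 chord/bar.
B: 3 beats/bar ÷ 5 beats/chord = 0.6 chords/bar.
C: 4 beats/bar ÷ 1.5 beats/chord = 8/3 chords/bar.
D: 4 beats/bar ÷ 2 beats/chord = 2 chords/bar.
E: 5 beats/bar ÷ 2 beats/chord = 2.5 chords/bar.
F: 7 beats/bar ÷ 2.5 beats/chord = 2.8 chords/bar.
Slowest is B at 0.6 chords/bar.

Phrase B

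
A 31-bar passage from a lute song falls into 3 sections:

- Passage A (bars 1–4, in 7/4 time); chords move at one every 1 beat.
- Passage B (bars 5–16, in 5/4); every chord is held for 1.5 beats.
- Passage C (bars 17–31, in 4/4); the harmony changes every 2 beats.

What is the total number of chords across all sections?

A has 28 beats and chords last 1 each, so 28 chords.
B has 60 beats and chords last 1.5 each, so 40 chords.
C has 60 beats and chords last 2 each, so 30 chords.
Total: 28 + 40 + 30 = 98.

98 chords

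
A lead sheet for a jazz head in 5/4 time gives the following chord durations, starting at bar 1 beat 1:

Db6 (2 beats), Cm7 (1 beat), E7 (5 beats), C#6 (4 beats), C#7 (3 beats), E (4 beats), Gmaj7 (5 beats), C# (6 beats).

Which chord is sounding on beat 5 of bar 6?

C#

Beat 5 of bar 6 is beat (6−1)×5 + 5 = 30 overall.
Running totals: Db6 ends at 2, Cm7 ends at 3, E7 ends at 8, C#6 ends at 12, C#7 ends at 15, E ends at 19, Gmaj7 ends at 24, C# ends at 30.
Beat 30 falls within C#.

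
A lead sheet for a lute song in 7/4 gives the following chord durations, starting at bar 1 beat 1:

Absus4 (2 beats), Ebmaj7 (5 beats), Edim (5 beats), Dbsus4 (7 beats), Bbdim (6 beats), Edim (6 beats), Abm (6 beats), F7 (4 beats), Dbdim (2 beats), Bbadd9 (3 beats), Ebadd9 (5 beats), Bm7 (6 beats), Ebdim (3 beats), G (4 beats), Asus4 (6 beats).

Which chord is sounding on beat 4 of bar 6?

Beat 4 of bar 6 is beat (6−1)×7 + 4 = 39 overall.
Running totals: Absus4 ends at 2, Ebmaj7 ends at 7, Edim ends at 12, Dbsus4 ends at 19, Bbdim ends at 25, Edim ends at 31, Abm ends at 37, F7 ends at 41.
Beat 39 falls within F7.

F7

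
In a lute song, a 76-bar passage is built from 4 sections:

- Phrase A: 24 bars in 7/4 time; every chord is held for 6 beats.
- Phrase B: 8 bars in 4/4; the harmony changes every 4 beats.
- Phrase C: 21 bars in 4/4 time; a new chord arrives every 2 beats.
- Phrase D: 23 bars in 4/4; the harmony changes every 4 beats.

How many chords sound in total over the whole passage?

A: 24 bars × 7 beats = 168 beats; 6 beats/chord → 28 chords.
B: 8 bars × 4 beats = 32 beats; 4 beats/chord → 8 chords.
C: 21 bars × 4 beats = 84 beats; 2 beats/chord → 42 chords.
D: 23 bars × 4 beats = 92 beats; 4 beats/chord → 23 chords.
Total: 28 + 8 + 42 + 23 = 101.

101 chords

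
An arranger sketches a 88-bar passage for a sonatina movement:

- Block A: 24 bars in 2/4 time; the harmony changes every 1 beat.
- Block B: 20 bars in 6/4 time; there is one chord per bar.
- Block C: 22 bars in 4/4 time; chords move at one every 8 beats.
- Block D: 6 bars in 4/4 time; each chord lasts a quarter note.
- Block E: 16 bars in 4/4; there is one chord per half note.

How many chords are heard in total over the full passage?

135 chords

A has 48 beats and chords last 1 each, so 48 chords.
B has 120 beats and chords last 6 each, so 20 chords.
C has 88 beats and chords last 8 each, so 11 chords.
D has 24 beats and chords last 1 each, so 24 chords.
E has 64 beats and chords last 2 each, so 32 chords.
Total: 48 + 20 + 11 + 24 + 32 = 135.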